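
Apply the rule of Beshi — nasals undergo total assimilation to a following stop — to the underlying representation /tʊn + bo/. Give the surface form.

[tʊbbo]

/n/ is the segment targeted by the rule; it sits immediately before /b/, so it assimilates completely and surfaces as [b].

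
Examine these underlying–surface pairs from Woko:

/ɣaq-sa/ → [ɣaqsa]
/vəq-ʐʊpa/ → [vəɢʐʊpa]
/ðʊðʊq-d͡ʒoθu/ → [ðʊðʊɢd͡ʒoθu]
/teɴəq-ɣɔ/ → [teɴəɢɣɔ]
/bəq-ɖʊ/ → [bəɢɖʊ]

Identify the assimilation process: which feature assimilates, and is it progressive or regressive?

regressive voicing assimilation

Comparing underlying and surface forms, /q/ → [ɢ] is the alternation; the neighbouring /ʐ/ is constant.
The change voiceless → voiced matches the voicing of the following /ʐ/, identifying this as voicing assimilation.
Place and manner are unchanged, so the assimilation is partial, not total.
Checking the remaining alternations: /q/ → [ɢ] before /d͡ʒ/ (voiceless → voiced, matching voiced); /q/ → [ɢ] before /ɣ/ (voiceless → voiced, matching voiced); /q/ → [ɢ] before /ɖ/ (voiceless → voiced, matching voiced) — only voicing changes, and always toward the following segment.
No alternation appears in [ɣaqsa]: there the adjacent consonants already agree in voicing (/q/ and /s/ are both voiceless), so this form is consistent with the same rule.
Since the segment that changes precedes the conditioning segment, the assimilation is regressive.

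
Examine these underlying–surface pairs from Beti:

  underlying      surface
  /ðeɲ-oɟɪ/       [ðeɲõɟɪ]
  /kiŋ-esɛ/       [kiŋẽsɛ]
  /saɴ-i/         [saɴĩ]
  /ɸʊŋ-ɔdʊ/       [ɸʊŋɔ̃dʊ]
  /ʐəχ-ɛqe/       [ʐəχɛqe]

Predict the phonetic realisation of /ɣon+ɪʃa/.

[ɣonɪ̃ʃa]

The data show progressive nasality assimilation (vowel nasalisation): /o/ → [õ] after /ɲ/; /e/ → [ẽ] after /ŋ/; /i/ → [ĩ] after /ɴ/; /ɔ/ → [ɔ̃] after /ŋ/ — a vowel is nasalised by an immediately preceding nasal consonant.
No change occurs in [ʐəχɛqe] because the vowel at the boundary is adjacent to an oral consonant, not a nasal (/ɛ/ next to /χ/).
The vowel /ɪ/ is adjacent to the preceding nasal /n/, so it acquires [+nasal] and surfaces as [ɪ̃].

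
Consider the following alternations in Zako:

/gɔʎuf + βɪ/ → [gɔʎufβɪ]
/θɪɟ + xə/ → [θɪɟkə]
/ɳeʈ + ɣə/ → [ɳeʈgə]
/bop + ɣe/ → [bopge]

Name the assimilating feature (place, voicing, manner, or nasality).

The segment that alternates is /x/, which surfaces as [k] when adjacent to /ɟ/.
The change fricative → stop matches the manner of the preceding /ɟ/, identifying this as manner assimilation.
The other alternating forms pattern the same way: /ɣ/ → [g] after /ʈ/ (fricative → stop, matching a stop); /ɣ/ → [g] after /p/ (fricative → stop, matching a stop) — only manner changes, and always toward the preceding segment.
Nothing changes in [gɔʎufβɪ]: there the adjacent consonants already agree in manner (/β/ and /f/ are both fricatives), so this form is consistent with the same rule.

manner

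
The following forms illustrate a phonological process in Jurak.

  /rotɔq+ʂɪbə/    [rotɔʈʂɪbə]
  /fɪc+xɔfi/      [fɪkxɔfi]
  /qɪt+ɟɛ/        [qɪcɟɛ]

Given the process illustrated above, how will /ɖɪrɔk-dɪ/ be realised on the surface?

The data show regressive place assimilation: /q/ → [ʈ] before /ʂ/; /c/ → [k] before /x/; /t/ → [c] before /ɟ/. In each pair only place changes, matching the following consonant, while manner and voice stay constant.
/k/ is a voiceless velar stop. The following trigger /d/ is alveolar, so /k/ must become alveolar as well.
The voiceless alveolar stop is [t], so /k/ → [t].

[ɖɪrɔtdɪ]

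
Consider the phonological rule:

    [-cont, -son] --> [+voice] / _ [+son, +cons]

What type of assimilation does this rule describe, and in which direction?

The structural change is [+voice], and the conditioning segment [+son, +cons] (a sonorant consonant) is itself voiced, so the target comes to share the voicing of its neighbour — voicing assimilation.
Since the environment is written after the underscore, the trigger follows the target; the direction is regressive.

regressive voicing assimilation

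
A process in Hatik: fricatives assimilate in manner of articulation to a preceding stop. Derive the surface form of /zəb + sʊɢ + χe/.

/s/ is a voiceless alveolar fricative. The preceding trigger /b/ is a stop, so /s/ must become a stop as well.
A voiceless alveolar stop is [t], so the surface segment is [t].
The same rule applies at the second boundary: /χ/ → [q] next to /ɢ/.

[zəbtʊɢqe]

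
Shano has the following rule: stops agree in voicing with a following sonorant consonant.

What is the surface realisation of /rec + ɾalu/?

/c/ is a voiceless palatal stop. The following trigger /ɾ/ is voiced, so /c/ must become voiced as well.
The voiced palatal stop is [ɟ], so /c/ → [ɟ].

[reɟɾalu]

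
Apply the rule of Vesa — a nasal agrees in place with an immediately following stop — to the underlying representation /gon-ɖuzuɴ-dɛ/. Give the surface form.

[goɳɖuzundɛ]

/n/ is a voiced alveolar nasal. The following trigger /ɖ/ is retroflex, so /n/ must become retroflex as well.
A voiced retroflex nasal is [ɳ], so the surface segment is [ɳ].
At the second juncture, /ɴ/ likewise becomes [n] adjacent to /d/.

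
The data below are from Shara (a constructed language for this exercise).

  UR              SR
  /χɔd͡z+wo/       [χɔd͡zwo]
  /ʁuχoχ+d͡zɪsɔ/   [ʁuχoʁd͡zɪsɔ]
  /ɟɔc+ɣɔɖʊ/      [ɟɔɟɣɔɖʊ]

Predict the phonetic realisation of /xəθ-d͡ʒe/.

[xəðd͡ʒe]

The data show regressive voicing assimilation: /χ/ → [ʁ] before /d͡z/; /c/ → [ɟ] before /ɣ/. In each pair only voicing changes, matching the following consonant, while place and manner stay constant.
Nothing changes in [χɔd͡zwo]: there the adjacent consonants already agree in voicing (/d͡z/ and /w/ are both voiced), so this form is consistent with the same rule.
/θ/ is a voiceless dental fricative. The following trigger /d͡ʒ/ is voiced, so /θ/ must become voiced as well.
A voiced dental fricative is [ð], so the surface segment is [ð].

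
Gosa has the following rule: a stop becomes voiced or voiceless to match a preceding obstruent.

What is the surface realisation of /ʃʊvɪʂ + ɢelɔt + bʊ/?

[ʃʊvɪʂqelɔtpʊ]

The rule targets /ɢ/ (voiced uvular stop), which sits after the trigger /ʂ/ (voiceless).
Changing only its voicing to voiceless gives [q] — the voiceless uvular stop.
At the second juncture, /b/ likewise becomes [p] adjacent to /t/.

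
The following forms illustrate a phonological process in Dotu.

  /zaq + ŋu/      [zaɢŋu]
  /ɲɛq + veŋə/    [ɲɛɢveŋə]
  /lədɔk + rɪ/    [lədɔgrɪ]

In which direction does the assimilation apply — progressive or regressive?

Underlying /q/ is realised as [ɢ] next to /ŋ/; /ŋ/ itself does not change.
The change voiceless → voiced matches the voicing of the following /ŋ/, identifying this as voicing assimilation.
The same holds elsewhere in the data: /q/ → [ɢ] before /v/ (voiceless → voiced, matching voiced); /k/ → [g] before /r/ (voiceless → voiced, matching voiced) — only voicing changes, and always toward the following segment.
The trigger is the following segment, so the direction is regressive (anticipatory).

regressive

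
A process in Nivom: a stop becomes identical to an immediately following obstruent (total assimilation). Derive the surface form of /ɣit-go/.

/t/ is the segment targeted by the rule; it sits immediately before /g/, so it assimilates completely and surfaces as [g].

[ɣiggo]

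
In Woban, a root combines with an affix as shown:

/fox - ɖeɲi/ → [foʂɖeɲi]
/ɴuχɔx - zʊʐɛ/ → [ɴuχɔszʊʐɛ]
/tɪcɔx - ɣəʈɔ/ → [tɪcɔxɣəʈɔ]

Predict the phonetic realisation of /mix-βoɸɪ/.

The data show regressive place assimilation: /x/ → [ʂ] before /ɖ/; /x/ → [s] before /z/. In each pair only place changes, matching the following consonant, while manner and voice stay constant.
Nothing changes in [tɪcɔxɣəʈɔ]: there the adjacent consonants already agree in place (/x/ and /ɣ/ are both velar), so this form is consistent with the same rule.
The rule targets /x/ (voiceless velar fricative), which sits before the trigger /β/ (bilabial).
A voiceless bilabial fricative is [ɸ], so the surface segment is [ɸ].

[miɸβoɸɪ]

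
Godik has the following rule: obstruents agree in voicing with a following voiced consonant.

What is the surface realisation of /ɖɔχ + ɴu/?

The rule targets /χ/ (voiceless uvular fricative), which sits before the trigger /ɴ/ (voiced).
A voiced uvular fricative is [ʁ], so the surface segment is [ʁ].

[ɖɔʁɴu]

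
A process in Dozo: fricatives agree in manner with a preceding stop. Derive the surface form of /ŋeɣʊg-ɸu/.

[ŋeɣʊgpu]

/ɸ/ is a voiceless bilabial fricative. The preceding trigger /g/ is a stop, so /ɸ/ must become a stop as well.
The voiceless bilabial stop is [p], so /ɸ/ → [p].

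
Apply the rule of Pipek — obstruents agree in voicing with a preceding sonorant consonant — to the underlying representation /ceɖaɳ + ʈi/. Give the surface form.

[ceɖaɳɖi]

/ʈ/ is a voiceless retroflex stop. The preceding trigger /ɳ/ is voiced, so /ʈ/ must become voiced as well.
Changing only its voicing to voiced gives [ɖ] — the voiced retroflex stop.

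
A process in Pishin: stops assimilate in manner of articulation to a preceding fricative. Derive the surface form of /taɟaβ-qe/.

[taɟaβχe]

/q/ is a voiceless uvular stop. The preceding trigger /β/ is a fricative, so /q/ must become a fricative as well.
The voiceless uvular fricative is [χ], so /q/ → [χ].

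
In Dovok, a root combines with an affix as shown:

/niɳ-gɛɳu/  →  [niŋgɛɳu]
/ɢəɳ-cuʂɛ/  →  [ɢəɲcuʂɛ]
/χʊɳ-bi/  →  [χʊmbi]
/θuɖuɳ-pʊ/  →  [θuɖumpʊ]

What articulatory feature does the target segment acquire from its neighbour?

place

Underlying /ɳ/ is realised as [ŋ] next to /g/; /g/ itself does not change.
/ɳ/ is retroflex while /g/ is velar; the output [ŋ] is velar, matching the trigger — so the feature that spreads is place.
The same holds elsewhere in the data: /ɳ/ → [ɲ] before /c/ (retroflex → palatal, matching palatal); /ɳ/ → [m] before /b/ (retroflex → bilabial, matching bilabial); /ɳ/ → [m] before /p/ (retroflex → bilabial, matching bilabial) — only place changes, and always toward the following segment.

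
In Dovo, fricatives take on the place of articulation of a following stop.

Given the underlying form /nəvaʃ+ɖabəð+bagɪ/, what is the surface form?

[nəvaʂɖabəβbagɪ]

The rule targets /ʃ/ (voiceless postalveolar fricative), which sits before the trigger /ɖ/ (retroflex).
A voiceless retroflex fricative is [ʂ], so the surface segment is [ʂ].
At the second juncture, /ð/ likewise becomes [β] adjacent to /b/.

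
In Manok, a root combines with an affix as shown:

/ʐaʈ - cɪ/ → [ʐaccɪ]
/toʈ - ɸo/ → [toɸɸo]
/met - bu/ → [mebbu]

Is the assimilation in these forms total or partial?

total assimilation

The segment that alternates is /ʈ/, which surfaces as [ɸ] when adjacent to /ɸ/.
The output [ɸ] is identical to the trigger /ɸ/ — every feature (place, manner, voicing) has been copied — so this is total assimilation.
The other forms behave the same way: /ʈ/ → [c] before /c/; /t/ → [b] before /b/ — in each case the output is a copy of the following consonant.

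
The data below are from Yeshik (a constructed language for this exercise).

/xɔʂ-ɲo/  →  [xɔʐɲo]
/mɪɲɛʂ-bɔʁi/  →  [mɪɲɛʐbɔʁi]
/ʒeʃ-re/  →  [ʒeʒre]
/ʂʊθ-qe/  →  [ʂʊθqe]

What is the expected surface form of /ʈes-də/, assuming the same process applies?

The data show regressive voicing assimilation: /ʂ/ → [ʐ] before /ɲ/; /ʂ/ → [ʐ] before /b/; /ʃ/ → [ʒ] before /r/. In each pair only voicing changes, matching the following consonant, while place and manner stay constant.
Nothing changes in [ʂʊθqe]: there the adjacent consonants already agree in voicing (/θ/ and /q/ are both voiceless), so this form is consistent with the same rule.
The rule targets /s/ (voiceless alveolar fricative), which sits before the trigger /d/ (voiced).
The voiced alveolar fricative is [z], so /s/ → [z].

[ʈezdə]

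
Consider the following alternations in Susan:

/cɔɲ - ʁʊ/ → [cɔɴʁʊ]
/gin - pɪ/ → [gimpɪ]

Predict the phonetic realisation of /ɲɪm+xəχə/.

[ɲɪŋxəχə]

The data show regressive place assimilation: /ɲ/ → [ɴ] before /ʁ/; /n/ → [m] before /p/. In each pair only place changes, matching the following consonant, while manner and voice stay constant.
The rule targets /m/ (voiced bilabial nasal), which sits before the trigger /x/ (velar).
The voiced velar nasal is [ŋ], so /m/ → [ŋ].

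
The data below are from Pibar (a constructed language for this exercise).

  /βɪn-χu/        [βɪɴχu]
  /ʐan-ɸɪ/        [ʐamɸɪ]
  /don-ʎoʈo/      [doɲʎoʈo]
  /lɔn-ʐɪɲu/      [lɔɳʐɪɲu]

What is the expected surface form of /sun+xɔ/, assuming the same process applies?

[suŋxɔ]

The data show regressive place assimilation: /n/ → [ɴ] before /χ/; /n/ → [m] before /ɸ/; /n/ → [ɲ] before /ʎ/; /n/ → [ɳ] before /ʐ/. In each pair only place changes, matching the following consonant, while manner and voice stay constant.
/n/ is a voiced alveolar nasal. The following trigger /x/ is velar, so /n/ must become velar as well.
The voiced velar nasal is [ŋ], so /n/ → [ŋ].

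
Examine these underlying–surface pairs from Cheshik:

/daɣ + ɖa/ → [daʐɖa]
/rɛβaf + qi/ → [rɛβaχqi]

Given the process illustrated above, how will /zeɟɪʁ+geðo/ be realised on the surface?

[zeɟɪɣgeðo]

The data show regressive place assimilation: /ɣ/ → [ʐ] before /ɖ/; /f/ → [χ] before /q/. In each pair only place changes, matching the following consonant, while manner and voice stay constant.
The rule targets /ʁ/ (voiced uvular fricative), which sits before the trigger /g/ (velar).
Changing only its place to velar gives [ɣ] — the voiced velar fricative.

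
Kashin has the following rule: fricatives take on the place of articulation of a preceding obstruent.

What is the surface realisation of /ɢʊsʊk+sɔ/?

/s/ is a voiceless alveolar fricative. The preceding trigger /k/ is velar, so /s/ must become velar as well.
A voiceless velar fricative is [x], so the surface segment is [x].

[ɢʊsʊkxɔ]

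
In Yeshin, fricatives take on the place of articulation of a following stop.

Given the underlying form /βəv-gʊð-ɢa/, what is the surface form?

[βəɣgʊʁɢa]

/v/ is a voiced labiodental fricative. The following trigger /g/ is velar, so /v/ must become velar as well.
A voiced velar fricative is [ɣ], so the surface segment is [ɣ].
The same rule applies at the second boundary: /ð/ → [ʁ] next to /ɢ/.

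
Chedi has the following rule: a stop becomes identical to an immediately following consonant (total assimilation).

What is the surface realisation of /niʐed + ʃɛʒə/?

[niʐeʃʃɛʒə]

/d/ is the segment targeted by the rule; it sits immediately before /ʃ/, so it assimilates completely and surfaces as [ʃ].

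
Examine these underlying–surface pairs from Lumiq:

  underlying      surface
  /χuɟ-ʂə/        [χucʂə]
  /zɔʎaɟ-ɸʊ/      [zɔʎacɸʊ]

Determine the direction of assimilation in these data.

regressive

Comparing underlying and surface forms, /ɟ/ → [c] is the alternation; the neighbouring /ʂ/ is constant.
The change voiced → voiceless matches the voicing of the following /ʂ/, identifying this as voicing assimilation.
The same holds elsewhere in the data: /ɟ/ → [c] before /ɸ/ (voiced → voiceless, matching voiceless) — only voicing changes, and always toward the following segment.
Since the segment that changes precedes the conditioning segment, the assimilation is regressive.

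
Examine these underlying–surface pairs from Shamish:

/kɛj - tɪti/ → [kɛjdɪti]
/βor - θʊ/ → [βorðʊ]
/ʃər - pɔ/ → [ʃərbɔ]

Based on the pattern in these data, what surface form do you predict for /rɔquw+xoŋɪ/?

The data show progressive voicing assimilation: /t/ → [d] after /j/; /θ/ → [ð] after /r/; /p/ → [b] after /r/. In each pair only voicing changes, matching the preceding consonant, while place and manner stay constant.
/x/ is a voiceless velar fricative. The preceding trigger /w/ is voiced, so /x/ must become voiced as well.
Changing only its voicing to voiced gives [ɣ] — the voiced velar fricative.

[rɔquwɣoŋɪ]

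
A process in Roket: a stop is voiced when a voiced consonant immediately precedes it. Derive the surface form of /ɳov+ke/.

[ɳovge]

The rule targets /k/ (voiceless velar stop), which sits after the trigger /v/ (voiced).
The voiced velar stop is [g], so /k/ → [g].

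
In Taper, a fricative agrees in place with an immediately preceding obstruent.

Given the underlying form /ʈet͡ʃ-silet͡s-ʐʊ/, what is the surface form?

[ʈet͡ʃʃilet͡szʊ]

The rule targets /s/ (voiceless alveolar fricative), which sits after the trigger /t͡ʃ/ (postalveolar).
The voiceless postalveolar fricative is [ʃ], so /s/ → [ʃ].
At the second juncture, /ʐ/ likewise becomes [z] adjacent to /t͡s/.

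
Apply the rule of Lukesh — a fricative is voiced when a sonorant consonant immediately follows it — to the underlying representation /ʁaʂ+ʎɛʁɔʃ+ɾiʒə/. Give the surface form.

[ʁaʐʎɛʁɔʒɾiʒə]

The rule targets /ʂ/ (voiceless retroflex fricative), which sits before the trigger /ʎ/ (voiced).
Changing only its voicing to voiced gives [ʐ] — the voiced retroflex fricative.
At the second juncture, /ʃ/ likewise becomes [ʒ] adjacent to /ɾ/.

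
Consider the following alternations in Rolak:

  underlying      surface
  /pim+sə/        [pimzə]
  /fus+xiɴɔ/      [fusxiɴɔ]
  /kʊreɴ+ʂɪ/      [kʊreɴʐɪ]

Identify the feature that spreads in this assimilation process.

Comparing underlying and surface forms, /s/ → [z] is the alternation; the neighbouring /m/ is constant.
The change voiceless → voiced matches the voicing of the preceding /m/, identifying this as voicing assimilation.
The other alternating form patterns the same way: /ʂ/ → [ʐ] after /ɴ/ (voiceless → voiced, matching voiced) — only voicing changes, and always toward the preceding segment.
Nothing changes in [fusxiɴɔ]: there the adjacent consonants already agree in voicing (/x/ and /s/ are both voiceless), so this form is consistent with the same rule.

voicing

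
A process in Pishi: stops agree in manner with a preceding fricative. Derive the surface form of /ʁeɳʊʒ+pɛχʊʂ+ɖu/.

[ʁeɳʊʒɸɛχʊʂʐu]

/p/ is a voiceless bilabial stop. The preceding trigger /ʒ/ is a fricative, so /p/ must become a fricative as well.
The voiceless bilabial fricative is [ɸ], so /p/ → [ɸ].
At the second juncture, /ɖ/ likewise becomes [ʐ] adjacent to /ʂ/.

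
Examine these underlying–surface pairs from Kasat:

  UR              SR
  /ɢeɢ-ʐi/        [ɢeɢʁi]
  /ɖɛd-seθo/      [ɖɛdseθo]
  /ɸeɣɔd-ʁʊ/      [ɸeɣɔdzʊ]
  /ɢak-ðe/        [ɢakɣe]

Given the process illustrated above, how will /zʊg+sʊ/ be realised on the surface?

The data show progressive place assimilation: /ʐ/ → [ʁ] after /ɢ/; /ʁ/ → [z] after /d/; /ð/ → [ɣ] after /k/. In each pair only place changes, matching the preceding consonant, while manner and voice stay constant.
Nothing changes in [ɖɛdseθo]: there the adjacent consonants already agree in place (/s/ and /d/ are both alveolar), so this form is consistent with the same rule.
/s/ is a voiceless alveolar fricative. The preceding trigger /g/ is velar, so /s/ must become velar as well.
A voiceless velar fricative is [x], so the surface segment is [x].

[zʊgxʊ]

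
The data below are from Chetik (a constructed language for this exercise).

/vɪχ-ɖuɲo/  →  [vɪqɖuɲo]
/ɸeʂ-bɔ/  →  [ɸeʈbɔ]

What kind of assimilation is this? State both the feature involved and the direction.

Underlying /χ/ is realised as [q] next to /ɖ/; /ɖ/ itself does not change.
/χ/ is a fricative while /ɖ/ is a stop; the output [q] is a stop, matching the trigger — so the feature that spreads is manner.
Place and voice are unchanged, so the assimilation is partial, not total.
The other alternating form patterns the same way: /ʂ/ → [ʈ] before /b/ (fricative → stop, matching a stop) — only manner changes, and always toward the following segment.
The trigger is the following segment, so the direction is regressive (anticipatory).

regressive manner assimilation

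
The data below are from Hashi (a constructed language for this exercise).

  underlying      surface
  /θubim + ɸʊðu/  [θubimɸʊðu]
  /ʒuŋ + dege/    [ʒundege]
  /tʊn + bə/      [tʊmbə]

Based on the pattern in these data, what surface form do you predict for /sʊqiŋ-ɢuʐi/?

The data show regressive place assimilation: /ŋ/ → [n] before /d/; /n/ → [m] before /b/. In each pair only place changes, matching the following consonant, while manner and voice stay constant.
No alternation appears in [θubimɸʊðu]: there the adjacent consonants already agree in place (/m/ and /ɸ/ are both bilabial), so this form is consistent with the same rule.
/ŋ/ is a voiced velar nasal. The following trigger /ɢ/ is uvular, so /ŋ/ must become uvular as well.
Changing only its place to uvular gives [ɴ] — the voiced uvular nasal.

[sʊqiɴɢuʐi]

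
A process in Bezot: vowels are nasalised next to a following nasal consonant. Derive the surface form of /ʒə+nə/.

[ʒə̃nə]

/ə/ sits next to the nasal /n/ and is therefore nasalised to [ə̃].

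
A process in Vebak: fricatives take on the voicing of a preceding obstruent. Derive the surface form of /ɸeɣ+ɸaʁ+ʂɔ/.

[ɸeɣβaʁʐɔ]

/ɸ/ is a voiceless bilabial fricative. The preceding trigger /ɣ/ is voiced, so /ɸ/ must become voiced as well.
Changing only its voicing to voiced gives [β] — the voiced bilabial fricative.
At the second juncture, /ʂ/ likewise becomes [ʐ] adjacent to /ʁ/.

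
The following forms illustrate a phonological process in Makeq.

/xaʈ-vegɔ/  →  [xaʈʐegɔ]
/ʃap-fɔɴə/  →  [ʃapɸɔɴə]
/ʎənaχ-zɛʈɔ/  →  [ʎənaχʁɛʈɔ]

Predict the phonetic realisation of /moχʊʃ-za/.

[moχʊʃʒa]

The data show progressive place assimilation: /v/ → [ʐ] after /ʈ/; /f/ → [ɸ] after /p/; /z/ → [ʁ] after /χ/. In each pair only place changes, matching the preceding consonant, while manner and voice stay constant.
/z/ is a voiced alveolar fricative. The preceding trigger /ʃ/ is postalveolar, so /z/ must become postalveolar as well.
Changing only its place to postalveolar gives [ʒ] — the voiced postalveolar fricative.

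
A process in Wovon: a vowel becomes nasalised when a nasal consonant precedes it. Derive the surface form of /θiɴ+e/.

[θiɴẽ]

/e/ sits next to the nasal /ɴ/ and is therefore nasalised to [ẽ].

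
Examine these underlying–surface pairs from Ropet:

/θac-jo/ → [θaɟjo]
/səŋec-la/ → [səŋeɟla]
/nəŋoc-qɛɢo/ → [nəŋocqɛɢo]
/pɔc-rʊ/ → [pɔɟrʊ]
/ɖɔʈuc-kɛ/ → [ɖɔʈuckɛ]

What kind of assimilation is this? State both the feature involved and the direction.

Comparing underlying and surface forms, /c/ → [ɟ] is the alternation; the neighbouring /j/ is constant.
The change voiceless → voiced matches the voicing of the following /j/, identifying this as voicing assimilation.
Place and manner are unchanged, so the assimilation is partial, not total.
The same holds elsewhere in the data: /c/ → [ɟ] before /l/ (voiceless → voiced, matching voiced); /c/ → [ɟ] before /r/ (voiceless → voiced, matching voiced) — only voicing changes, and always toward the following segment.
No alternation appears in [nəŋocqɛɢo], [ɖɔʈuckɛ]: there the adjacent consonants already agree in voicing (/c/ and /q/ are both voiceless; /c/ and /k/ are both voiceless), so these forms are consistent with the same rule.
The trigger is the following segment, so the direction is regressive (anticipatory).

regressive voicing assimilation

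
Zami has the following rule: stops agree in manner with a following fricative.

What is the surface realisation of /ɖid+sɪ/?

/d/ is a voiced alveolar stop. The following trigger /s/ is a fricative, so /d/ must become a fricative as well.
The voiced alveolar fricative is [z], so /d/ → [z].

[ɖizsɪ]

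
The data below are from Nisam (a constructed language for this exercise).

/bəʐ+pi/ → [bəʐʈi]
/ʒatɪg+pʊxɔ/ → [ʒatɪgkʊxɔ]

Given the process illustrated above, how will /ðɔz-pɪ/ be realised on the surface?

The data show progressive place assimilation: /p/ → [ʈ] after /ʐ/; /p/ → [k] after /g/. In each pair only place changes, matching the preceding consonant, while manner and voice stay constant.
The rule targets /p/ (voiceless bilabial stop), which sits after the trigger /z/ (alveolar).
Changing only its place to alveolar gives [t] — the voiceless alveolar stop.

[ðɔztɪ]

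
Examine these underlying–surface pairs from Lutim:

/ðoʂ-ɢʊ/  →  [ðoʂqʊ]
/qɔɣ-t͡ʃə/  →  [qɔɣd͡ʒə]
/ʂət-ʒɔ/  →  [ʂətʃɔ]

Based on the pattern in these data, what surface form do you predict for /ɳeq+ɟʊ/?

[ɳeqcʊ]

The data show progressive voicing assimilation: /ɢ/ → [q] after /ʂ/; /t͡ʃ/ → [d͡ʒ] after /ɣ/; /ʒ/ → [ʃ] after /t/. In each pair only voicing changes, matching the preceding consonant, while place and manner stay constant.
/ɟ/ is a voiced palatal stop. The preceding trigger /q/ is voiceless, so /ɟ/ must become voiceless as well.
The voiceless palatal stop is [c], so /ɟ/ → [c].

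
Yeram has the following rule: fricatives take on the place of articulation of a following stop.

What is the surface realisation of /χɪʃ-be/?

[χɪɸbe]

The rule targets /ʃ/ (voiceless postalveolar fricative), which sits before the trigger /b/ (bilabial).
A voiceless bilabial fricative is [ɸ], so the surface segment is [ɸ].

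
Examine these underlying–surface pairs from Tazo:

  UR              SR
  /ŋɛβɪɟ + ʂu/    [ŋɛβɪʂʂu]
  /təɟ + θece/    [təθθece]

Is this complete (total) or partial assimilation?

Underlying /ɟ/ is realised as [ʂ] next to /ʂ/; /ʂ/ itself does not change.
The output [ʂ] is identical to the trigger /ʂ/ — every feature (place, manner, voicing) has been copied — so this is total assimilation.
The other form behaves the same way: /ɟ/ → [θ] before /θ/ — in each case the output is a copy of the following consonant.

total assimilation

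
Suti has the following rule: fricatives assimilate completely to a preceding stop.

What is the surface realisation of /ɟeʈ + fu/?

[ɟeʈʈu]

/f/ is the segment targeted by the rule; it sits immediately after /ʈ/, so it assimilates completely and surfaces as [ʈ].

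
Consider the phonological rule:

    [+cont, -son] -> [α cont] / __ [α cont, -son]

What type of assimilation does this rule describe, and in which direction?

The shared variable α links the value of [cont] on the target to that of the neighbouring obstruent. [cont] distinguishes stops from fricatives — a manner-of-articulation feature — so this is manner assimilation.
Since the environment is written after the underscore, the trigger follows the target; the direction is regressive.

regressive manner assimilation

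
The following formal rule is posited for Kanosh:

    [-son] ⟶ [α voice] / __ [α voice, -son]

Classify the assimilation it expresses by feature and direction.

The rule copies [voice] from the environment onto the target, so the assimilating feature is voicing.
Since the environment is written after the underscore, the trigger follows the target; the direction is regressive.

regressive voicing assimilation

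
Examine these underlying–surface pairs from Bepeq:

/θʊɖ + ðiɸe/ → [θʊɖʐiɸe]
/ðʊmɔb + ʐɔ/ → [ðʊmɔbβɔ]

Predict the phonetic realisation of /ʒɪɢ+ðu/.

The data show progressive place assimilation: /ð/ → [ʐ] after /ɖ/; /ʐ/ → [β] after /b/. In each pair only place changes, matching the preceding consonant, while manner and voice stay constant.
The rule targets /ð/ (voiced dental fricative), which sits after the trigger /ɢ/ (uvular).
The voiced uvular fricative is [ʁ], so /ð/ → [ʁ].

[ʒɪɢʁu]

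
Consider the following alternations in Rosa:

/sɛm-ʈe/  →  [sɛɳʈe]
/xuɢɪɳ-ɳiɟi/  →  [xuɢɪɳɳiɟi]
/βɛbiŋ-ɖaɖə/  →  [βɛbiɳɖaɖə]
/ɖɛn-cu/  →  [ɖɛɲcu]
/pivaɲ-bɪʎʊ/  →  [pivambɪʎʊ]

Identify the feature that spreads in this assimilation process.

Comparing underlying and surface forms, /m/ → [ɳ] is the alternation; the neighbouring /ʈ/ is constant.
/m/ is bilabial while /ʈ/ is retroflex; the output [ɳ] is retroflex, matching the trigger — so the feature that spreads is place.
Checking the remaining alternations: /ŋ/ → [ɳ] before /ɖ/ (velar → retroflex, matching retroflex); /n/ → [ɲ] before /c/ (alveolar → palatal, matching palatal); /ɲ/ → [m] before /b/ (palatal → bilabial, matching bilabial) — only place changes, and always toward the following segment.
Nothing changes in [xuɢɪɳɳiɟi]: there the adjacent consonants already agree in place (/ɳ/ and /ɳ/ are both retroflex), so this form is consistent with the same rule.

place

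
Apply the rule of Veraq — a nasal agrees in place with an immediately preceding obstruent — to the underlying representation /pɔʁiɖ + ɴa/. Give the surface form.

[pɔʁiɖɳa]

/ɴ/ is a voiced uvular nasal. The preceding trigger /ɖ/ is retroflex, so /ɴ/ must become retroflex as well.
The voiced retroflex nasal is [ɳ], so /ɴ/ → [ɳ].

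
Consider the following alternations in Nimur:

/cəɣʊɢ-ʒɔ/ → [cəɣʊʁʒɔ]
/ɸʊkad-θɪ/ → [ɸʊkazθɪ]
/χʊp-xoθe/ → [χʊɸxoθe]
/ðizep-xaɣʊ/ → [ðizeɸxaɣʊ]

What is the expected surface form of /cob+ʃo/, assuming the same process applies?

[coβʃo]

The data show regressive manner assimilation: /ɢ/ → [ʁ] before /ʒ/; /d/ → [z] before /θ/; /p/ → [ɸ] before /x/. In each pair only manner changes, matching the following consonant, while place and voice stay constant.
The rule targets /b/ (voiced bilabial stop), which sits before the trigger /ʃ/ (fricative).
Changing only its manner to fricative gives [β] — the voiced bilabial fricative.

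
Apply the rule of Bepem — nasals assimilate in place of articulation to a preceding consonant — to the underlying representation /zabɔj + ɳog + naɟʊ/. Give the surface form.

[zabɔjɲogŋaɟʊ]

/ɳ/ is a voiced retroflex nasal. The preceding trigger /j/ is palatal, so /ɳ/ must become palatal as well.
The voiced palatal nasal is [ɲ], so /ɳ/ → [ɲ].
At the second juncture, /n/ likewise becomes [ŋ] adjacent to /g/.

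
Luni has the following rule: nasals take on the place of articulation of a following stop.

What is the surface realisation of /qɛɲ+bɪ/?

[qɛmbɪ]

/ɲ/ is a voiced palatal nasal. The following trigger /b/ is bilabial, so /ɲ/ must become bilabial as well.
A voiced bilabial nasal is [m], so the surface segment is [m].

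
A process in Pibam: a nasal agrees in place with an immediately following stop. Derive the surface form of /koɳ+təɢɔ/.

The rule targets /ɳ/ (voiced retroflex nasal), which sits before the trigger /t/ (alveolar).
Changing only its place to alveolar gives [n] — the voiced alveolar nasal.

[kontəɢɔ]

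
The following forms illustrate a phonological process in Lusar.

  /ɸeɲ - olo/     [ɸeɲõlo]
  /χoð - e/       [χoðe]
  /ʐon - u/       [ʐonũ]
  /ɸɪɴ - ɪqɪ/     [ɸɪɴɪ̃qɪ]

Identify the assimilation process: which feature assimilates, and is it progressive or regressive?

The vowel /o/ surfaces as nasalised [õ] next to the preceding nasal /ɲ/ — it has acquired the [+nasal] feature of its neighbour.
Likewise in the remaining data: /u/ → [ũ] after /n/; /ɪ/ → [ɪ̃] after /ɴ/ — each time a vowel is nasalised next to a preceding nasal.
No change occurs in [χoðe] because the vowel at the boundary is adjacent to an oral consonant, not a nasal (/e/ next to /ð/).
Because the conditioning nasal is to the left of the vowel that changes, the process is progressive (perseverative).

progressive nasality assimilation (vowel nasalisation)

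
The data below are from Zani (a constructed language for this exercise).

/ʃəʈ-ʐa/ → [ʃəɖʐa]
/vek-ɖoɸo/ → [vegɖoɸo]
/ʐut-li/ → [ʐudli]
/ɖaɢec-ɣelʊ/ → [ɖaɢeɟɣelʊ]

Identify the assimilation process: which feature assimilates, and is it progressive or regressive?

The segment that alternates is /ʈ/, which surfaces as [ɖ] when adjacent to /ʐ/.
/ʈ/ is voiceless while /ʐ/ is voiced; the output [ɖ] is voiced, matching the trigger — so the feature that spreads is voicing.
Place and manner are unchanged, so the assimilation is partial, not total.
The other alternating forms pattern the same way: /k/ → [g] before /ɖ/ (voiceless → voiced, matching voiced); /t/ → [d] before /l/ (voiceless → voiced, matching voiced); /c/ → [ɟ] before /ɣ/ (voiceless → voiced, matching voiced) — only voicing changes, and always toward the following segment.
The trigger is the following segment, so the direction is regressive (anticipatory).

regressive voicing assimilation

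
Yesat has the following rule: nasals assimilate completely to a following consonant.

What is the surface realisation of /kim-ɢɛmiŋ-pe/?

[kiɢɢɛmippe]

/m/ is the segment targeted by the rule; it sits immediately before /ɢ/, so it assimilates completely and surfaces as [ɢ].
The same rule applies at the second boundary: /ŋ/ → [p] next to /p/.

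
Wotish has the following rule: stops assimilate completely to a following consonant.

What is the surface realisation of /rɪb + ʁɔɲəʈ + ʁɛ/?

[rɪʁʁɔɲəʁʁɛ]

/b/ is the segment targeted by the rule; it sits immediately before /ʁ/, so it assimilates completely and surfaces as [ʁ].
The same rule applies at the second boundary: /ʈ/ → [ʁ] next to /ʁ/.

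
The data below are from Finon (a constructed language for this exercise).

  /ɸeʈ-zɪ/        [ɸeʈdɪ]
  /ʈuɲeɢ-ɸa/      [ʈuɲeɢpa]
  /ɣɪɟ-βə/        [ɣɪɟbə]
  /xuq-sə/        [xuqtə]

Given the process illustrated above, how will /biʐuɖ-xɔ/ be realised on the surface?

The data show progressive manner assimilation: /z/ → [d] after /ʈ/; /ɸ/ → [p] after /ɢ/; /β/ → [b] after /ɟ/; /s/ → [t] after /q/. In each pair only manner changes, matching the preceding consonant, while place and voice stay constant.
/x/ is a voiceless velar fricative. The preceding trigger /ɖ/ is a stop, so /x/ must become a stop as well.
A voiceless velar stop is [k], so the surface segment is [k].

[biʐuɖkɔ]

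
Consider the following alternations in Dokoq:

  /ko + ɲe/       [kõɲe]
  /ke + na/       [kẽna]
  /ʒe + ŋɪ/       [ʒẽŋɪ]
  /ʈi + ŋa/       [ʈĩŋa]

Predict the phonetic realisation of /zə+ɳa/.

The data show regressive nasality assimilation (vowel nasalisation): /o/ → [õ] before /ɲ/; /e/ → [ẽ] before /n/; /e/ → [ẽ] before /ŋ/; /i/ → [ĩ] before /ŋ/ — a vowel is nasalised by an immediately following nasal consonant.
The vowel /ə/ is adjacent to the following nasal /ɳ/, so it acquires [+nasal] and surfaces as [ə̃].

[zə̃ɳa]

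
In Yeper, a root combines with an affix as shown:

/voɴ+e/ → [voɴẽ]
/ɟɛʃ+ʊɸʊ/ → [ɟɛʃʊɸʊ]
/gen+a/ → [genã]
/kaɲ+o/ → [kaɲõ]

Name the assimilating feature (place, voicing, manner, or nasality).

nasality

The vowel /e/ surfaces as nasalised [ẽ] next to the preceding nasal /ɴ/ — it has acquired the [+nasal] feature of its neighbour.
Likewise in the remaining data: /a/ → [ã] after /n/; /o/ → [õ] after /ɲ/ — each time a vowel is nasalised next to a preceding nasal.
No change occurs in [ɟɛʃʊɸʊ] because the vowel at the boundary is adjacent to an oral consonant, not a nasal (/ʊ/ next to /ʃ/).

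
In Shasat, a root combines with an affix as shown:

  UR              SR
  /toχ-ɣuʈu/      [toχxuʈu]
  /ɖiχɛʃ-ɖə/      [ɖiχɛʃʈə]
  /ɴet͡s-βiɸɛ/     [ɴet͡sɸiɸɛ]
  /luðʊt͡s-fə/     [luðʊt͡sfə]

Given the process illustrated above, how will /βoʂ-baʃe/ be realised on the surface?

[βoʂpaʃe]

The data show progressive voicing assimilation: /ɣ/ → [x] after /χ/; /ɖ/ → [ʈ] after /ʃ/; /β/ → [ɸ] after /t͡s/. In each pair only voicing changes, matching the preceding consonant, while place and manner stay constant.
Nothing changes in [luðʊt͡sfə]: there the adjacent consonants already agree in voicing (/f/ and /t͡s/ are both voiceless), so this form is consistent with the same rule.
/b/ is a voiced bilabial stop. The preceding trigger /ʂ/ is voiceless, so /b/ must become voiceless as well.
A voiceless bilabial stop is [p], so the surface segment is [p].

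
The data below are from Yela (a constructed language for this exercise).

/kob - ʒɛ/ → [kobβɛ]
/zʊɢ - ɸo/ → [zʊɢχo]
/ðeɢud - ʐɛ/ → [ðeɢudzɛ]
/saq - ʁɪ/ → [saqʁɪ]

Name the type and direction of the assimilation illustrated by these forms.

Comparing underlying and surface forms, /ʒ/ → [β] is the alternation; the neighbouring /b/ is constant.
/ʒ/ is postalveolar while /b/ is bilabial; the output [β] is bilabial, matching the trigger — so the feature that spreads is place.
Manner and voice are unchanged, so the assimilation is partial, not total.
The other alternating forms pattern the same way: /ɸ/ → [χ] after /ɢ/ (bilabial → uvular, matching uvular); /ʐ/ → [z] after /d/ (retroflex → alveolar, matching alveolar) — only place changes, and always toward the preceding segment.
No alternation appears in [saqʁɪ]: there the adjacent consonants already agree in place (/ʁ/ and /q/ are both uvular), so this form is consistent with the same rule.
Since the segment that changes follows the conditioning segment, the assimilation is progressive.

progressive place assimilation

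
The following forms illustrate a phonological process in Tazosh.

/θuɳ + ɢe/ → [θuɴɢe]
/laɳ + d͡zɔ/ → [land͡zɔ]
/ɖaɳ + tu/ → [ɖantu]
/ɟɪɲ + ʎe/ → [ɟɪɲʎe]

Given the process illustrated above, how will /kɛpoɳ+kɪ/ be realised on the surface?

[kɛpoŋkɪ]

The data show regressive place assimilation: /ɳ/ → [ɴ] before /ɢ/; /ɳ/ → [n] before /d͡z/; /ɳ/ → [n] before /t/. In each pair only place changes, matching the following consonant, while manner and voice stay constant.
Nothing changes in [ɟɪɲʎe]: there the adjacent consonants already agree in place (/ɲ/ and /ʎ/ are both palatal), so this form is consistent with the same rule.
/ɳ/ is a voiced retroflex nasal. The following trigger /k/ is velar, so /ɳ/ must become velar as well.
A voiced velar nasal is [ŋ], so the surface segment is [ŋ].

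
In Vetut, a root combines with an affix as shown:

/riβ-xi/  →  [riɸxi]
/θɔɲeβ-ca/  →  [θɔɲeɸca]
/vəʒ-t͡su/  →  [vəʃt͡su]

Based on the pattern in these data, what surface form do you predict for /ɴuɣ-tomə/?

The data show regressive voicing assimilation: /β/ → [ɸ] before /x/; /β/ → [ɸ] before /c/; /ʒ/ → [ʃ] before /t͡s/. In each pair only voicing changes, matching the following consonant, while place and manner stay constant.
The rule targets /ɣ/ (voiced velar fricative), which sits before the trigger /t/ (voiceless).
A voiceless velar fricative is [x], so the surface segment is [x].

[ɴuxtomə]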